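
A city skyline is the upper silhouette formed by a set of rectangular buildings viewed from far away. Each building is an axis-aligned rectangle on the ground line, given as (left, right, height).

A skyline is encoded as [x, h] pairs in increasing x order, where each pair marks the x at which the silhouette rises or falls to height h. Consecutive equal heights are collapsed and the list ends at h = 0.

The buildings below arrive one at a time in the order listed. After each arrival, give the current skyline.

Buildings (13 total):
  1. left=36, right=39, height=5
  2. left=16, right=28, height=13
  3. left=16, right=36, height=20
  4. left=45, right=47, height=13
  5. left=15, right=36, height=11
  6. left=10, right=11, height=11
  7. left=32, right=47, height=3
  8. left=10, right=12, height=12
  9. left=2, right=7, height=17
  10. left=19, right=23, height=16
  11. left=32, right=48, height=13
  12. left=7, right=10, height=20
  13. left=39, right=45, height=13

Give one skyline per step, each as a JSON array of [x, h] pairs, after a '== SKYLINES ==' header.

== SKYLINES ==
[[36,5],[39,0]]
[[16,13],[28,0],[36,5],[39,0]]
[[16,20],[36,5],[39,0]]
[[16,20],[36,5],[39,0],[45,13],[47,0]]
[[15,11],[16,20],[36,5],[39,0],[45,13],[47,0]]
[[10,11],[11,0],[15,11],[16,20],[36,5],[39,0],[45,13],[47,0]]
[[10,11],[11,0],[15,11],[16,20],[36,5],[39,3],[45,13],[47,0]]
[[10,12],[12,0],[15,11],[16,20],[36,5],[39,3],[45,13],[47,0]]
[[2,17],[7,0],[10,12],[12,0],[15,11],[16,20],[36,5],[39,3],[45,13],[47,0]]
[[2,17],[7,0],[10,12],[12,0],[15,11],[16,20],[36,5],[39,3],[45,13],[47,0]]
[[2,17],[7,0],[10,12],[12,0],[15,11],[16,20],[36,13],[48,0]]
[[2,17],[7,20],[10,12],[12,0],[15,11],[16,20],[36,13],[48,0]]
[[2,17],[7,20],[10,12],[12,0],[15,11],[16,20],[36,13],[48,0]]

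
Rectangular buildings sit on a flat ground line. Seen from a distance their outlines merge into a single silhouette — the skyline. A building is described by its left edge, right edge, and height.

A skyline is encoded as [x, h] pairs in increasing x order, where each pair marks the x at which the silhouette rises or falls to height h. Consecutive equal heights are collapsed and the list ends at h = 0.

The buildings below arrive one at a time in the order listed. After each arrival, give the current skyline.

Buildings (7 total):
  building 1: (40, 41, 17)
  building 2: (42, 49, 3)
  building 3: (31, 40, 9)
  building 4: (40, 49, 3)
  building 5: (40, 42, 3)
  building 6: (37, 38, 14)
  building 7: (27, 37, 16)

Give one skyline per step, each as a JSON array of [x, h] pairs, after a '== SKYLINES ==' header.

== SKYLINES ==
[[40,17],[41,0]]
[[40,17],[41,0],[42,3],[49,0]]
[[31,9],[40,17],[41,0],[42,3],[49,0]]
[[31,9],[40,17],[41,3],[49,0]]
[[31,9],[40,17],[41,3],[49,0]]
[[31,9],[37,14],[38,9],[40,17],[41,3],[49,0]]
[[27,16],[37,14],[38,9],[40,17],[41,3],[49,0]]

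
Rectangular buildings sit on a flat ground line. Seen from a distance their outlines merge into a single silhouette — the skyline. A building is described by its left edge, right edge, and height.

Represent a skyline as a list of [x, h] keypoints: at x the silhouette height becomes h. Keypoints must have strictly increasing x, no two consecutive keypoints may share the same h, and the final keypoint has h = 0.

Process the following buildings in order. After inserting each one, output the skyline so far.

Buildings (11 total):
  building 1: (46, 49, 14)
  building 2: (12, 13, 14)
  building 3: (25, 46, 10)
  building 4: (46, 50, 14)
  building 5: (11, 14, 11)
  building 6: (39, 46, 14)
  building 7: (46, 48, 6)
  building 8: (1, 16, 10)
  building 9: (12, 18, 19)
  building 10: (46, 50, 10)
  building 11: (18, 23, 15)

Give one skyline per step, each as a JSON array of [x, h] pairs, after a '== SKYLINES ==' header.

== SKYLINES ==
[[46,14],[49,0]]
[[12,14],[13,0],[46,14],[49,0]]
[[12,14],[13,0],[25,10],[46,14],[49,0]]
[[12,14],[13,0],[25,10],[46,14],[50,0]]
[[11,11],[12,14],[13,11],[14,0],[25,10],[46,14],[50,0]]
[[11,11],[12,14],[13,11],[14,0],[25,10],[39,14],[50,0]]
[[11,11],[12,14],[13,11],[14,0],[25,10],[39,14],[50,0]]
[[1,10],[11,11],[12,14],[13,11],[14,10],[16,0],[25,10],[39,14],[50,0]]
[[1,10],[11,11],[12,19],[18,0],[25,10],[39,14],[50,0]]
[[1,10],[11,11],[12,19],[18,0],[25,10],[39,14],[50,0]]
[[1,10],[11,11],[12,19],[18,15],[23,0],[25,10],[39,14],[50,0]]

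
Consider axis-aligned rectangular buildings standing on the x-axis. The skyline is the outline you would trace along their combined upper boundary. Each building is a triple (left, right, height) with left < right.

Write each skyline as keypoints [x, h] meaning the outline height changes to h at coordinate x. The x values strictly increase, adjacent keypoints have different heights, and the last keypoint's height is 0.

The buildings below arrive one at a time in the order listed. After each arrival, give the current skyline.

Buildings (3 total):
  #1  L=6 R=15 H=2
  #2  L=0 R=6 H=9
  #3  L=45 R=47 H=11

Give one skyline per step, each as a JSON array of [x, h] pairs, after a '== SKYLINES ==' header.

== SKYLINES ==
[[6,2],[15,0]]
[[0,9],[6,2],[15,0]]
[[0,9],[6,2],[15,0],[45,11],[47,0]]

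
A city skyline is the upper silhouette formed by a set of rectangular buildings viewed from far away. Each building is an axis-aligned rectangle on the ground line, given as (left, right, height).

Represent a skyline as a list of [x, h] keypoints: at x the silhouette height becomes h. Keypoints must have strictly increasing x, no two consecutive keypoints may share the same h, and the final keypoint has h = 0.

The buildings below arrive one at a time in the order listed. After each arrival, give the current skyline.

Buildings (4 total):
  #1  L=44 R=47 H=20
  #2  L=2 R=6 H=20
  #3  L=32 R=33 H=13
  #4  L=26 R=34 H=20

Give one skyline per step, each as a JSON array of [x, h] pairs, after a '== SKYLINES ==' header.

== SKYLINES ==
[[44,20],[47,0]]
[[2,20],[6,0],[44,20],[47,0]]
[[2,20],[6,0],[32,13],[33,0],[44,20],[47,0]]
[[2,20],[6,0],[26,20],[34,0],[44,20],[47,0]]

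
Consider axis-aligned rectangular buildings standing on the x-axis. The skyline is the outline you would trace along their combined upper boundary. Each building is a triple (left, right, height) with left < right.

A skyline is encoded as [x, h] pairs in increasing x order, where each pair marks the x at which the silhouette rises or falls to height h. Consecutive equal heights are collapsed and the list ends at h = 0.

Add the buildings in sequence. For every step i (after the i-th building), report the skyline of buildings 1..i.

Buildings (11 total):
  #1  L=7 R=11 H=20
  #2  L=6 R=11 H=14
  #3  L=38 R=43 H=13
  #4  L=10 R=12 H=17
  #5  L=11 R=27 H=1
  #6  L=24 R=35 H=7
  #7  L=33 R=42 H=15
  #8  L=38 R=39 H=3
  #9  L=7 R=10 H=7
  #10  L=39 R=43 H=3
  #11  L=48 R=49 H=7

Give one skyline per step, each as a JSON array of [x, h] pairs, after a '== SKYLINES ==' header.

== SKYLINES ==
[[7,20],[11,0]]
[[6,14],[7,20],[11,0]]
[[6,14],[7,20],[11,0],[38,13],[43,0]]
[[6,14],[7,20],[11,17],[12,0],[38,13],[43,0]]
[[6,14],[7,20],[11,17],[12,1],[27,0],[38,13],[43,0]]
[[6,14],[7,20],[11,17],[12,1],[24,7],[35,0],[38,13],[43,0]]
[[6,14],[7,20],[11,17],[12,1],[24,7],[33,15],[42,13],[43,0]]
[[6,14],[7,20],[11,17],[12,1],[24,7],[33,15],[42,13],[43,0]]
[[6,14],[7,20],[11,17],[12,1],[24,7],[33,15],[42,13],[43,0]]
[[6,14],[7,20],[11,17],[12,1],[24,7],[33,15],[42,13],[43,0]]
[[6,14],[7,20],[11,17],[12,1],[24,7],[33,15],[42,13],[43,0],[48,7],[49,0]]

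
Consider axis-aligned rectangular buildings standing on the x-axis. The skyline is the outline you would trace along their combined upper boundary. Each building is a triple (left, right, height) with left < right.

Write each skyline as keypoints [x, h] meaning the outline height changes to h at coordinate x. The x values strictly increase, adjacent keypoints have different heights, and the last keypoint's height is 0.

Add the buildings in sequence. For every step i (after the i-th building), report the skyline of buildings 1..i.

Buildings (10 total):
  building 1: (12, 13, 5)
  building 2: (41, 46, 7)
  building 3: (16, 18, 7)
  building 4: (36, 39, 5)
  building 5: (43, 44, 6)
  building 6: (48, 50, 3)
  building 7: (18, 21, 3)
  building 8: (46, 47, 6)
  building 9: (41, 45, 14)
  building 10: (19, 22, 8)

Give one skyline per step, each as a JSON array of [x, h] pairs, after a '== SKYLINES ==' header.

== SKYLINES ==
[[12,5],[13,0]]
[[12,5],[13,0],[41,7],[46,0]]
[[12,5],[13,0],[16,7],[18,0],[41,7],[46,0]]
[[12,5],[13,0],[16,7],[18,0],[36,5],[39,0],[41,7],[46,0]]
[[12,5],[13,0],[16,7],[18,0],[36,5],[39,0],[41,7],[46,0]]
[[12,5],[13,0],[16,7],[18,0],[36,5],[39,0],[41,7],[46,0],[48,3],[50,0]]
[[12,5],[13,0],[16,7],[18,3],[21,0],[36,5],[39,0],[41,7],[46,0],[48,3],[50,0]]
[[12,5],[13,0],[16,7],[18,3],[21,0],[36,5],[39,0],[41,7],[46,6],[47,0],[48,3],[50,0]]
[[12,5],[13,0],[16,7],[18,3],[21,0],[36,5],[39,0],[41,14],[45,7],[46,6],[47,0],[48,3],[50,0]]
[[12,5],[13,0],[16,7],[18,3],[19,8],[22,0],[36,5],[39,0],[41,14],[45,7],[46,6],[47,0],[48,3],[50,0]]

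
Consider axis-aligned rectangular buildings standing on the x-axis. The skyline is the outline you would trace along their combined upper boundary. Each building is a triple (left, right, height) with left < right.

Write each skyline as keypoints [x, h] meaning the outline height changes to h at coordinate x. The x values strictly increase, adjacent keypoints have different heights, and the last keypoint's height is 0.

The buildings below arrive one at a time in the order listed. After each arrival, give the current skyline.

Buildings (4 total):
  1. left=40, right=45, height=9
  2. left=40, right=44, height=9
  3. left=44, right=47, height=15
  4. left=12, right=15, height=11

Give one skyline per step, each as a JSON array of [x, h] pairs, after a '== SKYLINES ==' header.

== SKYLINES ==
[[40,9],[45,0]]
[[40,9],[45,0]]
[[40,9],[44,15],[47,0]]
[[12,11],[15,0],[40,9],[44,15],[47,0]]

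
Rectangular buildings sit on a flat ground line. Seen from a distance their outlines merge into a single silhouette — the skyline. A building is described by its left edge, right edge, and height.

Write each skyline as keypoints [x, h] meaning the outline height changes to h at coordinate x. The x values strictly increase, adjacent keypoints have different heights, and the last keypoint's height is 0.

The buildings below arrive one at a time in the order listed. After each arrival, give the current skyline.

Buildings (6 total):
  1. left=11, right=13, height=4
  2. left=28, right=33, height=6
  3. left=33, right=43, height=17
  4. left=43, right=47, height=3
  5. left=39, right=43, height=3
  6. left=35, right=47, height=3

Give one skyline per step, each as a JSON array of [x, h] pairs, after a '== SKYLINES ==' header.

== SKYLINES ==
[[11,4],[13,0]]
[[11,4],[13,0],[28,6],[33,0]]
[[11,4],[13,0],[28,6],[33,17],[43,0]]
[[11,4],[13,0],[28,6],[33,17],[43,3],[47,0]]
[[11,4],[13,0],[28,6],[33,17],[43,3],[47,0]]
[[11,4],[13,0],[28,6],[33,17],[43,3],[47,0]]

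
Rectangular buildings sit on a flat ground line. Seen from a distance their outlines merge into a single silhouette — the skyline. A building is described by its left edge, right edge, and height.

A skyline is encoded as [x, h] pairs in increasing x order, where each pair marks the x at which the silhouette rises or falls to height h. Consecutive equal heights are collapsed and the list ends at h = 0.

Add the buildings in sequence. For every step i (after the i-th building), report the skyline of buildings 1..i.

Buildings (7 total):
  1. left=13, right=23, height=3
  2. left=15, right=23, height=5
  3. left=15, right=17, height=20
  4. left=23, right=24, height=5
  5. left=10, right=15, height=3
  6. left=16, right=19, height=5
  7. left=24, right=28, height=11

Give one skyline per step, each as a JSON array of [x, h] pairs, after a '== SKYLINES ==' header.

== SKYLINES ==
[[13,3],[23,0]]
[[13,3],[15,5],[23,0]]
[[13,3],[15,20],[17,5],[23,0]]
[[13,3],[15,20],[17,5],[24,0]]
[[10,3],[15,20],[17,5],[24,0]]
[[10,3],[15,20],[17,5],[24,0]]
[[10,3],[15,20],[17,5],[24,11],[28,0]]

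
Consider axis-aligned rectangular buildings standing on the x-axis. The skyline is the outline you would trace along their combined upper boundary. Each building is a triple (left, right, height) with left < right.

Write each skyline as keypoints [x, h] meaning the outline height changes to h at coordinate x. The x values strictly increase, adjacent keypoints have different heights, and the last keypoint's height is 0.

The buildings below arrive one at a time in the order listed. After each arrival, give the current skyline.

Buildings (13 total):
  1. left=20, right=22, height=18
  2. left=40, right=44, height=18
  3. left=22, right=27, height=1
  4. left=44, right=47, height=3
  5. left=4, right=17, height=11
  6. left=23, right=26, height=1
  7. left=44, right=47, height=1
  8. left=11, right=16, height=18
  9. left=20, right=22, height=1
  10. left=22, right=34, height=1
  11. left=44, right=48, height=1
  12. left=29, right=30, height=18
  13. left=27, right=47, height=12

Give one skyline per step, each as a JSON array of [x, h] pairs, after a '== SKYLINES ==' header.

== SKYLINES ==
[[20,18],[22,0]]
[[20,18],[22,0],[40,18],[44,0]]
[[20,18],[22,1],[27,0],[40,18],[44,0]]
[[20,18],[22,1],[27,0],[40,18],[44,3],[47,0]]
[[4,11],[17,0],[20,18],[22,1],[27,0],[40,18],[44,3],[47,0]]
[[4,11],[17,0],[20,18],[22,1],[27,0],[40,18],[44,3],[47,0]]
[[4,11],[17,0],[20,18],[22,1],[27,0],[40,18],[44,3],[47,0]]
[[4,11],[11,18],[16,11],[17,0],[20,18],[22,1],[27,0],[40,18],[44,3],[47,0]]
[[4,11],[11,18],[16,11],[17,0],[20,18],[22,1],[27,0],[40,18],[44,3],[47,0]]
[[4,11],[11,18],[16,11],[17,0],[20,18],[22,1],[34,0],[40,18],[44,3],[47,0]]
[[4,11],[11,18],[16,11],[17,0],[20,18],[22,1],[34,0],[40,18],[44,3],[47,1],[48,0]]
[[4,11],[11,18],[16,11],[17,0],[20,18],[22,1],[29,18],[30,1],[34,0],[40,18],[44,3],[47,1],[48,0]]
[[4,11],[11,18],[16,11],[17,0],[20,18],[22,1],[27,12],[29,18],[30,12],[40,18],[44,12],[47,1],[48,0]]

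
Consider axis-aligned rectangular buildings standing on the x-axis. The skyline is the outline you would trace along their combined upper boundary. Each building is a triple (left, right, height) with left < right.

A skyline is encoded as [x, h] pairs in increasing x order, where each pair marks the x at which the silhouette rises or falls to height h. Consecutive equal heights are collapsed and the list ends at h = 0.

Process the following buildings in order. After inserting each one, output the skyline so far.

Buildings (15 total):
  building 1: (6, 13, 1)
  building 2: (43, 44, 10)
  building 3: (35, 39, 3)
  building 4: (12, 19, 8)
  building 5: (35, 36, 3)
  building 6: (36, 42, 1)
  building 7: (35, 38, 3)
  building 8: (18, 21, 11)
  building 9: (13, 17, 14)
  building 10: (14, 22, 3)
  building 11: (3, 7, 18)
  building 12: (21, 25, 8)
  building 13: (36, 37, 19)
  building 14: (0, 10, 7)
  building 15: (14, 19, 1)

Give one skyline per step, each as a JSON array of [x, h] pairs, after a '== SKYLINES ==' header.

== SKYLINES ==
[[6,1],[13,0]]
[[6,1],[13,0],[43,10],[44,0]]
[[6,1],[13,0],[35,3],[39,0],[43,10],[44,0]]
[[6,1],[12,8],[19,0],[35,3],[39,0],[43,10],[44,0]]
[[6,1],[12,8],[19,0],[35,3],[39,0],[43,10],[44,0]]
[[6,1],[12,8],[19,0],[35,3],[39,1],[42,0],[43,10],[44,0]]
[[6,1],[12,8],[19,0],[35,3],[39,1],[42,0],[43,10],[44,0]]
[[6,1],[12,8],[18,11],[21,0],[35,3],[39,1],[42,0],[43,10],[44,0]]
[[6,1],[12,8],[13,14],[17,8],[18,11],[21,0],[35,3],[39,1],[42,0],[43,10],[44,0]]
[[6,1],[12,8],[13,14],[17,8],[18,11],[21,3],[22,0],[35,3],[39,1],[42,0],[43,10],[44,0]]
[[3,18],[7,1],[12,8],[13,14],[17,8],[18,11],[21,3],[22,0],[35,3],[39,1],[42,0],[43,10],[44,0]]
[[3,18],[7,1],[12,8],[13,14],[17,8],[18,11],[21,8],[25,0],[35,3],[39,1],[42,0],[43,10],[44,0]]
[[3,18],[7,1],[12,8],[13,14],[17,8],[18,11],[21,8],[25,0],[35,3],[36,19],[37,3],[39,1],[42,0],[43,10],[44,0]]
[[0,7],[3,18],[7,7],[10,1],[12,8],[13,14],[17,8],[18,11],[21,8],[25,0],[35,3],[36,19],[37,3],[39,1],[42,0],[43,10],[44,0]]
[[0,7],[3,18],[7,7],[10,1],[12,8],[13,14],[17,8],[18,11],[21,8],[25,0],[35,3],[36,19],[37,3],[39,1],[42,0],[43,10],[44,0]]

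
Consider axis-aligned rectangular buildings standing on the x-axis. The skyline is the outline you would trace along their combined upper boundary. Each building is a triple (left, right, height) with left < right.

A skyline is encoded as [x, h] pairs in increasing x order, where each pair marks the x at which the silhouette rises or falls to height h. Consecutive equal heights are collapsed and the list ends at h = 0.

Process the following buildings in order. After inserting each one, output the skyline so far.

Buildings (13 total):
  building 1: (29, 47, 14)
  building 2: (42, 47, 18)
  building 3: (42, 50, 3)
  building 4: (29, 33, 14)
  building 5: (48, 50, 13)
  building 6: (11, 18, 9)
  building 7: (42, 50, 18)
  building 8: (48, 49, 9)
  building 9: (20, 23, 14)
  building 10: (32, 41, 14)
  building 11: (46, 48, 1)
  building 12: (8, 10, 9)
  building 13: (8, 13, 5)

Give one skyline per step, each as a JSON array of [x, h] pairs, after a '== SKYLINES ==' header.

== SKYLINES ==
[[29,14],[47,0]]
[[29,14],[42,18],[47,0]]
[[29,14],[42,18],[47,3],[50,0]]
[[29,14],[42,18],[47,3],[50,0]]
[[29,14],[42,18],[47,3],[48,13],[50,0]]
[[11,9],[18,0],[29,14],[42,18],[47,3],[48,13],[50,0]]
[[11,9],[18,0],[29,14],[42,18],[50,0]]
[[11,9],[18,0],[29,14],[42,18],[50,0]]
[[11,9],[18,0],[20,14],[23,0],[29,14],[42,18],[50,0]]
[[11,9],[18,0],[20,14],[23,0],[29,14],[42,18],[50,0]]
[[11,9],[18,0],[20,14],[23,0],[29,14],[42,18],[50,0]]
[[8,9],[10,0],[11,9],[18,0],[20,14],[23,0],[29,14],[42,18],[50,0]]
[[8,9],[10,5],[11,9],[18,0],[20,14],[23,0],[29,14],[42,18],[50,0]]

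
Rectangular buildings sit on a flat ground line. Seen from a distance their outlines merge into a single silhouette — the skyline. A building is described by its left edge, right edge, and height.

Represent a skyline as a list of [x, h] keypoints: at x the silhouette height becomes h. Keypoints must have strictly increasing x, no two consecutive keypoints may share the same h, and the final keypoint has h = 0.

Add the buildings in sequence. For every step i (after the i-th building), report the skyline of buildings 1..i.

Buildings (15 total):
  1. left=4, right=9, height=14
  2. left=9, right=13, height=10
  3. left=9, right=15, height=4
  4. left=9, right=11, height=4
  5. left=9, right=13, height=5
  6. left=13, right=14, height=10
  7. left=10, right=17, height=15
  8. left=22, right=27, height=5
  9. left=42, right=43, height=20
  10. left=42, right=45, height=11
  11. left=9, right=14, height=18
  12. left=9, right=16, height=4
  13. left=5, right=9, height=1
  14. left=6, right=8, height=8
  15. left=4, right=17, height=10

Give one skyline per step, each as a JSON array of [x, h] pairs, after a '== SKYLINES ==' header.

== SKYLINES ==
[[4,14],[9,0]]
[[4,14],[9,10],[13,0]]
[[4,14],[9,10],[13,4],[15,0]]
[[4,14],[9,10],[13,4],[15,0]]
[[4,14],[9,10],[13,4],[15,0]]
[[4,14],[9,10],[14,4],[15,0]]
[[4,14],[9,10],[10,15],[17,0]]
[[4,14],[9,10],[10,15],[17,0],[22,5],[27,0]]
[[4,14],[9,10],[10,15],[17,0],[22,5],[27,0],[42,20],[43,0]]
[[4,14],[9,10],[10,15],[17,0],[22,5],[27,0],[42,20],[43,11],[45,0]]
[[4,14],[9,18],[14,15],[17,0],[22,5],[27,0],[42,20],[43,11],[45,0]]
[[4,14],[9,18],[14,15],[17,0],[22,5],[27,0],[42,20],[43,11],[45,0]]
[[4,14],[9,18],[14,15],[17,0],[22,5],[27,0],[42,20],[43,11],[45,0]]
[[4,14],[9,18],[14,15],[17,0],[22,5],[27,0],[42,20],[43,11],[45,0]]
[[4,14],[9,18],[14,15],[17,0],[22,5],[27,0],[42,20],[43,11],[45,0]]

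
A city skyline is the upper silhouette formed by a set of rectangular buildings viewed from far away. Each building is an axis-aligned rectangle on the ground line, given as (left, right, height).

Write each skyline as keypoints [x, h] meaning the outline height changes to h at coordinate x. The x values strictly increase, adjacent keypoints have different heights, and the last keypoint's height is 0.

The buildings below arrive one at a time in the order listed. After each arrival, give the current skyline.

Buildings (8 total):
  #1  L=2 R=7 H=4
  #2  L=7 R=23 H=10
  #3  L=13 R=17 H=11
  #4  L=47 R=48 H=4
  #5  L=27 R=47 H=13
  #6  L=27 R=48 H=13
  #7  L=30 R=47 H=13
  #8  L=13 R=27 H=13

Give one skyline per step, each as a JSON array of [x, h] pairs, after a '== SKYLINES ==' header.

== SKYLINES ==
[[2,4],[7,0]]
[[2,4],[7,10],[23,0]]
[[2,4],[7,10],[13,11],[17,10],[23,0]]
[[2,4],[7,10],[13,11],[17,10],[23,0],[47,4],[48,0]]
[[2,4],[7,10],[13,11],[17,10],[23,0],[27,13],[47,4],[48,0]]
[[2,4],[7,10],[13,11],[17,10],[23,0],[27,13],[48,0]]
[[2,4],[7,10],[13,11],[17,10],[23,0],[27,13],[48,0]]
[[2,4],[7,10],[13,13],[48,0]]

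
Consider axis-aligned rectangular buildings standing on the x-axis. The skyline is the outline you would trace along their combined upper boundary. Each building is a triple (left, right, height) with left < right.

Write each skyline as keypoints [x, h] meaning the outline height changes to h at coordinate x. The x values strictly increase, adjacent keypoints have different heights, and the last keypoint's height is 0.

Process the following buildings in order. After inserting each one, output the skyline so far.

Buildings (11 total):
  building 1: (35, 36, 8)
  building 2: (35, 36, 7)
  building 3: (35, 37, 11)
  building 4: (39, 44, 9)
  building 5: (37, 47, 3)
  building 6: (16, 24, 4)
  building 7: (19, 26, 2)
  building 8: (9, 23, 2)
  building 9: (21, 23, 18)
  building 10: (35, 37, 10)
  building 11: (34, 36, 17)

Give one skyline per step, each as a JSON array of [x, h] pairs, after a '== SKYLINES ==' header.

== SKYLINES ==
[[35,8],[36,0]]
[[35,8],[36,0]]
[[35,11],[37,0]]
[[35,11],[37,0],[39,9],[44,0]]
[[35,11],[37,3],[39,9],[44,3],[47,0]]
[[16,4],[24,0],[35,11],[37,3],[39,9],[44,3],[47,0]]
[[16,4],[24,2],[26,0],[35,11],[37,3],[39,9],[44,3],[47,0]]
[[9,2],[16,4],[24,2],[26,0],[35,11],[37,3],[39,9],[44,3],[47,0]]
[[9,2],[16,4],[21,18],[23,4],[24,2],[26,0],[35,11],[37,3],[39,9],[44,3],[47,0]]
[[9,2],[16,4],[21,18],[23,4],[24,2],[26,0],[35,11],[37,3],[39,9],[44,3],[47,0]]
[[9,2],[16,4],[21,18],[23,4],[24,2],[26,0],[34,17],[36,11],[37,3],[39,9],[44,3],[47,0]]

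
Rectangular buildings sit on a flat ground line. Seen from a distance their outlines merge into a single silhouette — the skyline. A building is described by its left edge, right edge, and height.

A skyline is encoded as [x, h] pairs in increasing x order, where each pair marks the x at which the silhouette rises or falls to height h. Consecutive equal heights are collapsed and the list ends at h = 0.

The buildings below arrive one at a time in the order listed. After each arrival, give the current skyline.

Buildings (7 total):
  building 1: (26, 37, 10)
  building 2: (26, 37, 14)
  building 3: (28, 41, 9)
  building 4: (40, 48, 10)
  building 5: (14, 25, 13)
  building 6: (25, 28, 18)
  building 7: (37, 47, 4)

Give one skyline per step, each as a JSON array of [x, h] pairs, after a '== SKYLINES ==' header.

== SKYLINES ==
[[26,10],[37,0]]
[[26,14],[37,0]]
[[26,14],[37,9],[41,0]]
[[26,14],[37,9],[40,10],[48,0]]
[[14,13],[25,0],[26,14],[37,9],[40,10],[48,0]]
[[14,13],[25,18],[28,14],[37,9],[40,10],[48,0]]
[[14,13],[25,18],[28,14],[37,9],[40,10],[48,0]]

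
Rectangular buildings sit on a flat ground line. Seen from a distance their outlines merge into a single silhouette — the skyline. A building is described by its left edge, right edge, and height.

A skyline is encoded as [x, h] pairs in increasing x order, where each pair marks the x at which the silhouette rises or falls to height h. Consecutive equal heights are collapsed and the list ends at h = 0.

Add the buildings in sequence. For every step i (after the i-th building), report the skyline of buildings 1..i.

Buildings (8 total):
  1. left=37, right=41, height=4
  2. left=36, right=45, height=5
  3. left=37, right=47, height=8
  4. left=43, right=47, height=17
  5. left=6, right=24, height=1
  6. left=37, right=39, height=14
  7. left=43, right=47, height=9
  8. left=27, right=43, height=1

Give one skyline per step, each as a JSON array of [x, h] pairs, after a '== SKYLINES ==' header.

== SKYLINES ==
[[37,4],[41,0]]
[[36,5],[45,0]]
[[36,5],[37,8],[47,0]]
[[36,5],[37,8],[43,17],[47,0]]
[[6,1],[24,0],[36,5],[37,8],[43,17],[47,0]]
[[6,1],[24,0],[36,5],[37,14],[39,8],[43,17],[47,0]]
[[6,1],[24,0],[36,5],[37,14],[39,8],[43,17],[47,0]]
[[6,1],[24,0],[27,1],[36,5],[37,14],[39,8],[43,17],[47,0]]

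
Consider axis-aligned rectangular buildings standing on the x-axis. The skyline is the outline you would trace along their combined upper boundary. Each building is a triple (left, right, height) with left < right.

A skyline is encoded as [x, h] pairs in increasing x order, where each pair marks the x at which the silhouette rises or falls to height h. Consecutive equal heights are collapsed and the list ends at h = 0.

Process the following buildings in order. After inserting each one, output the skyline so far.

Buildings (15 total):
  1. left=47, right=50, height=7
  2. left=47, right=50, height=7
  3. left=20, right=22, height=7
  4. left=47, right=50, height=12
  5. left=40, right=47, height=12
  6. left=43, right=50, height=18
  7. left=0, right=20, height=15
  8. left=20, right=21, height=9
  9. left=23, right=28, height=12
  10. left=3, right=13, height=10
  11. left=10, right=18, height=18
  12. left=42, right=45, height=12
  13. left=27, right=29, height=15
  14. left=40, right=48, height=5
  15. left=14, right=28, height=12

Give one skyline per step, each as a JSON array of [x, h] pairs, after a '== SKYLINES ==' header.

== SKYLINES ==
[[47,7],[50,0]]
[[47,7],[50,0]]
[[20,7],[22,0],[47,7],[50,0]]
[[20,7],[22,0],[47,12],[50,0]]
[[20,7],[22,0],[40,12],[50,0]]
[[20,7],[22,0],[40,12],[43,18],[50,0]]
[[0,15],[20,7],[22,0],[40,12],[43,18],[50,0]]
[[0,15],[20,9],[21,7],[22,0],[40,12],[43,18],[50,0]]
[[0,15],[20,9],[21,7],[22,0],[23,12],[28,0],[40,12],[43,18],[50,0]]
[[0,15],[20,9],[21,7],[22,0],[23,12],[28,0],[40,12],[43,18],[50,0]]
[[0,15],[10,18],[18,15],[20,9],[21,7],[22,0],[23,12],[28,0],[40,12],[43,18],[50,0]]
[[0,15],[10,18],[18,15],[20,9],[21,7],[22,0],[23,12],[28,0],[40,12],[43,18],[50,0]]
[[0,15],[10,18],[18,15],[20,9],[21,7],[22,0],[23,12],[27,15],[29,0],[40,12],[43,18],[50,0]]
[[0,15],[10,18],[18,15],[20,9],[21,7],[22,0],[23,12],[27,15],[29,0],[40,12],[43,18],[50,0]]
[[0,15],[10,18],[18,15],[20,12],[27,15],[29,0],[40,12],[43,18],[50,0]]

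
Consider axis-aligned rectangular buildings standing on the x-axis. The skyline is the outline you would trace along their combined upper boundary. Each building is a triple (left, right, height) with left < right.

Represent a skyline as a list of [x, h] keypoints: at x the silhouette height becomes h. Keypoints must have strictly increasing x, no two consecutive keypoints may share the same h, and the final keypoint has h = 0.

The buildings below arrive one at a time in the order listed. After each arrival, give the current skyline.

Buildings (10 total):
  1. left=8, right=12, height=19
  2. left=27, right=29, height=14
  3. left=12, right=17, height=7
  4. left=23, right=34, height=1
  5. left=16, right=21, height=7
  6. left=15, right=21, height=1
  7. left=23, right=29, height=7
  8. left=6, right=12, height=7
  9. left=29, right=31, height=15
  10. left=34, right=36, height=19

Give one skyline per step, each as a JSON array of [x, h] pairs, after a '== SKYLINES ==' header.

== SKYLINES ==
[[8,19],[12,0]]
[[8,19],[12,0],[27,14],[29,0]]
[[8,19],[12,7],[17,0],[27,14],[29,0]]
[[8,19],[12,7],[17,0],[23,1],[27,14],[29,1],[34,0]]
[[8,19],[12,7],[21,0],[23,1],[27,14],[29,1],[34,0]]
[[8,19],[12,7],[21,0],[23,1],[27,14],[29,1],[34,0]]
[[8,19],[12,7],[21,0],[23,7],[27,14],[29,1],[34,0]]
[[6,7],[8,19],[12,7],[21,0],[23,7],[27,14],[29,1],[34,0]]
[[6,7],[8,19],[12,7],[21,0],[23,7],[27,14],[29,15],[31,1],[34,0]]
[[6,7],[8,19],[12,7],[21,0],[23,7],[27,14],[29,15],[31,1],[34,19],[36,0]]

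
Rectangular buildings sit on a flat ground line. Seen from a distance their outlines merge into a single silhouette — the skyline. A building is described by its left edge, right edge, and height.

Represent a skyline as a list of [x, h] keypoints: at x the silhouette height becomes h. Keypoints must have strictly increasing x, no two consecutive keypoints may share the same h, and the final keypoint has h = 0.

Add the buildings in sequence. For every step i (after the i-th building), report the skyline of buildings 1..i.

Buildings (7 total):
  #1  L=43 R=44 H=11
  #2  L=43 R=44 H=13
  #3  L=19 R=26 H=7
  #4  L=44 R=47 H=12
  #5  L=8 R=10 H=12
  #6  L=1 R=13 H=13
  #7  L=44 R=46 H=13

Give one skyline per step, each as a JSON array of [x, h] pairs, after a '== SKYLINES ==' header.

== SKYLINES ==
[[43,11],[44,0]]
[[43,13],[44,0]]
[[19,7],[26,0],[43,13],[44,0]]
[[19,7],[26,0],[43,13],[44,12],[47,0]]
[[8,12],[10,0],[19,7],[26,0],[43,13],[44,12],[47,0]]
[[1,13],[13,0],[19,7],[26,0],[43,13],[44,12],[47,0]]
[[1,13],[13,0],[19,7],[26,0],[43,13],[46,12],[47,0]]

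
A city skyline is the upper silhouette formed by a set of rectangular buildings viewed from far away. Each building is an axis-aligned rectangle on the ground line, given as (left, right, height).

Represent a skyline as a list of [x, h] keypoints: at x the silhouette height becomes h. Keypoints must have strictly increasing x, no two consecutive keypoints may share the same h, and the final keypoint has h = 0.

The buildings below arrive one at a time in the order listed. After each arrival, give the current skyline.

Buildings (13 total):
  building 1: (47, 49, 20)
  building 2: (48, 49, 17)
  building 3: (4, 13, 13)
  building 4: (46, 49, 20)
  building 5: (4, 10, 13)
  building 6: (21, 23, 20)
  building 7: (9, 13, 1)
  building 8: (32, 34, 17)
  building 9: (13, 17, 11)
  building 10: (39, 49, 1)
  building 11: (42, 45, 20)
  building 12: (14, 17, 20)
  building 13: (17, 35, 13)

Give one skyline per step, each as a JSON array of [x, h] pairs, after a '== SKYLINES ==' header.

== SKYLINES ==
[[47,20],[49,0]]
[[47,20],[49,0]]
[[4,13],[13,0],[47,20],[49,0]]
[[4,13],[13,0],[46,20],[49,0]]
[[4,13],[13,0],[46,20],[49,0]]
[[4,13],[13,0],[21,20],[23,0],[46,20],[49,0]]
[[4,13],[13,0],[21,20],[23,0],[46,20],[49,0]]
[[4,13],[13,0],[21,20],[23,0],[32,17],[34,0],[46,20],[49,0]]
[[4,13],[13,11],[17,0],[21,20],[23,0],[32,17],[34,0],[46,20],[49,0]]
[[4,13],[13,11],[17,0],[21,20],[23,0],[32,17],[34,0],[39,1],[46,20],[49,0]]
[[4,13],[13,11],[17,0],[21,20],[23,0],[32,17],[34,0],[39,1],[42,20],[45,1],[46,20],[49,0]]
[[4,13],[13,11],[14,20],[17,0],[21,20],[23,0],[32,17],[34,0],[39,1],[42,20],[45,1],[46,20],[49,0]]
[[4,13],[13,11],[14,20],[17,13],[21,20],[23,13],[32,17],[34,13],[35,0],[39,1],[42,20],[45,1],[46,20],[49,0]]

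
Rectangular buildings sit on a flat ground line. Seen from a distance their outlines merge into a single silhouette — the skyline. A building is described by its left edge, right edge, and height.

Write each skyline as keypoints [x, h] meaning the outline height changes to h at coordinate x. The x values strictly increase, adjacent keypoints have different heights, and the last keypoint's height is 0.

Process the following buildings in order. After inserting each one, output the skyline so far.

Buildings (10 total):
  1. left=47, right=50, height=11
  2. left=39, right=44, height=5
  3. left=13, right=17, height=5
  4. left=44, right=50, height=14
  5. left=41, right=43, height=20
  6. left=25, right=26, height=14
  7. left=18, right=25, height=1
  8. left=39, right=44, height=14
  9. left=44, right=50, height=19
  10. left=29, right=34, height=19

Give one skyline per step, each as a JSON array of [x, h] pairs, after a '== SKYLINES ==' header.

== SKYLINES ==
[[47,11],[50,0]]
[[39,5],[44,0],[47,11],[50,0]]
[[13,5],[17,0],[39,5],[44,0],[47,11],[50,0]]
[[13,5],[17,0],[39,5],[44,14],[50,0]]
[[13,5],[17,0],[39,5],[41,20],[43,5],[44,14],[50,0]]
[[13,5],[17,0],[25,14],[26,0],[39,5],[41,20],[43,5],[44,14],[50,0]]
[[13,5],[17,0],[18,1],[25,14],[26,0],[39,5],[41,20],[43,5],[44,14],[50,0]]
[[13,5],[17,0],[18,1],[25,14],[26,0],[39,14],[41,20],[43,14],[50,0]]
[[13,5],[17,0],[18,1],[25,14],[26,0],[39,14],[41,20],[43,14],[44,19],[50,0]]
[[13,5],[17,0],[18,1],[25,14],[26,0],[29,19],[34,0],[39,14],[41,20],[43,14],[44,19],[50,0]]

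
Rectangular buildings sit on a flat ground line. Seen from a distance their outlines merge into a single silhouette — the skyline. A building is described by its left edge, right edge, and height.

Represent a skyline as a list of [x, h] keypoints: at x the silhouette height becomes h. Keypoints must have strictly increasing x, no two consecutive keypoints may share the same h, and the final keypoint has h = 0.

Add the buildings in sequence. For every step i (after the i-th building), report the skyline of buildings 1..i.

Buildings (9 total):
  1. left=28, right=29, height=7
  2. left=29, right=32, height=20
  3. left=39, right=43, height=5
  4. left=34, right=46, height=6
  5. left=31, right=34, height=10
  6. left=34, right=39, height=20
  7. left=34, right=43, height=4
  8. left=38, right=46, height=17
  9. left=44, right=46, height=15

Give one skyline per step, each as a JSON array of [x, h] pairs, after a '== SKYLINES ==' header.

== SKYLINES ==
[[28,7],[29,0]]
[[28,7],[29,20],[32,0]]
[[28,7],[29,20],[32,0],[39,5],[43,0]]
[[28,7],[29,20],[32,0],[34,6],[46,0]]
[[28,7],[29,20],[32,10],[34,6],[46,0]]
[[28,7],[29,20],[32,10],[34,20],[39,6],[46,0]]
[[28,7],[29,20],[32,10],[34,20],[39,6],[46,0]]
[[28,7],[29,20],[32,10],[34,20],[39,17],[46,0]]
[[28,7],[29,20],[32,10],[34,20],[39,17],[46,0]]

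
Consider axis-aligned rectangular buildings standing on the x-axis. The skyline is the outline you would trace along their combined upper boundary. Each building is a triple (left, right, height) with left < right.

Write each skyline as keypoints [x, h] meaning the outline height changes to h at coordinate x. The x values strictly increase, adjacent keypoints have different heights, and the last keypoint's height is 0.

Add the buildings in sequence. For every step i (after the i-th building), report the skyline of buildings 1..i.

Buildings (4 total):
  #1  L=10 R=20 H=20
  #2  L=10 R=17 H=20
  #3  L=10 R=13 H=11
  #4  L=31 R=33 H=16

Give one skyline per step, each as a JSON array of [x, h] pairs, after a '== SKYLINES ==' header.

== SKYLINES ==
[[10,20],[20,0]]
[[10,20],[20,0]]
[[10,20],[20,0]]
[[10,20],[20,0],[31,16],[33,0]]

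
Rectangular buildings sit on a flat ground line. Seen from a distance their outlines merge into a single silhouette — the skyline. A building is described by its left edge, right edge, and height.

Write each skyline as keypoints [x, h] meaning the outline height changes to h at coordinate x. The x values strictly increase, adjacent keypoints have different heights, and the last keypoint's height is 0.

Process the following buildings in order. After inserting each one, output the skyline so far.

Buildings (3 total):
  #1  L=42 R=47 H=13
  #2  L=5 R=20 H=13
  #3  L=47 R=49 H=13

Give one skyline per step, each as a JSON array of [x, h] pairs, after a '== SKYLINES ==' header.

== SKYLINES ==
[[42,13],[47,0]]
[[5,13],[20,0],[42,13],[47,0]]
[[5,13],[20,0],[42,13],[49,0]]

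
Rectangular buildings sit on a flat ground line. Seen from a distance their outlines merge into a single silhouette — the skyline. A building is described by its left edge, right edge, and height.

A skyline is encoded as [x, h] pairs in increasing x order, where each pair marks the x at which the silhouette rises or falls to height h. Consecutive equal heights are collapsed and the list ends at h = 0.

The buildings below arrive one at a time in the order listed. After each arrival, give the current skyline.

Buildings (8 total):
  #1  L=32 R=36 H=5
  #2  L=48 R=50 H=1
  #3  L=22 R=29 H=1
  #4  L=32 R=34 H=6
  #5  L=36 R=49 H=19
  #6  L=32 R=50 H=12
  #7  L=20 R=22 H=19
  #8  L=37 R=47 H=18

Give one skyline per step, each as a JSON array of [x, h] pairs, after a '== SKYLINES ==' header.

== SKYLINES ==
[[32,5],[36,0]]
[[32,5],[36,0],[48,1],[50,0]]
[[22,1],[29,0],[32,5],[36,0],[48,1],[50,0]]
[[22,1],[29,0],[32,6],[34,5],[36,0],[48,1],[50,0]]
[[22,1],[29,0],[32,6],[34,5],[36,19],[49,1],[50,0]]
[[22,1],[29,0],[32,12],[36,19],[49,12],[50,0]]
[[20,19],[22,1],[29,0],[32,12],[36,19],[49,12],[50,0]]
[[20,19],[22,1],[29,0],[32,12],[36,19],[49,12],[50,0]]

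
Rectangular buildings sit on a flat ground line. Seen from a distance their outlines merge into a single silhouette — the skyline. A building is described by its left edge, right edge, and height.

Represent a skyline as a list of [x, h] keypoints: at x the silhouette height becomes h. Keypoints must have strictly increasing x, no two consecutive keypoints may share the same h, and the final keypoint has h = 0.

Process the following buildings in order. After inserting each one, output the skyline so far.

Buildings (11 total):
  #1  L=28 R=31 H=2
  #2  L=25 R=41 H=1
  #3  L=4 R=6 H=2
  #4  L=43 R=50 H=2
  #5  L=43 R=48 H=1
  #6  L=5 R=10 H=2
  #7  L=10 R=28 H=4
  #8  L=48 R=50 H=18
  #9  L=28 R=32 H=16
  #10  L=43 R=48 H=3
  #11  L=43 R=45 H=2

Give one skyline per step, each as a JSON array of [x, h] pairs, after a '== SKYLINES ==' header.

== SKYLINES ==
[[28,2],[31,0]]
[[25,1],[28,2],[31,1],[41,0]]
[[4,2],[6,0],[25,1],[28,2],[31,1],[41,0]]
[[4,2],[6,0],[25,1],[28,2],[31,1],[41,0],[43,2],[50,0]]
[[4,2],[6,0],[25,1],[28,2],[31,1],[41,0],[43,2],[50,0]]
[[4,2],[10,0],[25,1],[28,2],[31,1],[41,0],[43,2],[50,0]]
[[4,2],[10,4],[28,2],[31,1],[41,0],[43,2],[50,0]]
[[4,2],[10,4],[28,2],[31,1],[41,0],[43,2],[48,18],[50,0]]
[[4,2],[10,4],[28,16],[32,1],[41,0],[43,2],[48,18],[50,0]]
[[4,2],[10,4],[28,16],[32,1],[41,0],[43,3],[48,18],[50,0]]
[[4,2],[10,4],[28,16],[32,1],[41,0],[43,3],[48,18],[50,0]]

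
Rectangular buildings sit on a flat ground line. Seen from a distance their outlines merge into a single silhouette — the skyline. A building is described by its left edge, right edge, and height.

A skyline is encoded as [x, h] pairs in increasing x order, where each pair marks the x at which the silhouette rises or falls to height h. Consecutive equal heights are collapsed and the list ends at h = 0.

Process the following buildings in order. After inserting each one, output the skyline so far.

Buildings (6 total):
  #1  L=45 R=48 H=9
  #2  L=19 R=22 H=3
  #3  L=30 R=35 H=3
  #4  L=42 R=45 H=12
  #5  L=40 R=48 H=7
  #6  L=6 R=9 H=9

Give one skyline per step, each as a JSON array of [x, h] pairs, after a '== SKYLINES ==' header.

== SKYLINES ==
[[45,9],[48,0]]
[[19,3],[22,0],[45,9],[48,0]]
[[19,3],[22,0],[30,3],[35,0],[45,9],[48,0]]
[[19,3],[22,0],[30,3],[35,0],[42,12],[45,9],[48,0]]
[[19,3],[22,0],[30,3],[35,0],[40,7],[42,12],[45,9],[48,0]]
[[6,9],[9,0],[19,3],[22,0],[30,3],[35,0],[40,7],[42,12],[45,9],[48,0]]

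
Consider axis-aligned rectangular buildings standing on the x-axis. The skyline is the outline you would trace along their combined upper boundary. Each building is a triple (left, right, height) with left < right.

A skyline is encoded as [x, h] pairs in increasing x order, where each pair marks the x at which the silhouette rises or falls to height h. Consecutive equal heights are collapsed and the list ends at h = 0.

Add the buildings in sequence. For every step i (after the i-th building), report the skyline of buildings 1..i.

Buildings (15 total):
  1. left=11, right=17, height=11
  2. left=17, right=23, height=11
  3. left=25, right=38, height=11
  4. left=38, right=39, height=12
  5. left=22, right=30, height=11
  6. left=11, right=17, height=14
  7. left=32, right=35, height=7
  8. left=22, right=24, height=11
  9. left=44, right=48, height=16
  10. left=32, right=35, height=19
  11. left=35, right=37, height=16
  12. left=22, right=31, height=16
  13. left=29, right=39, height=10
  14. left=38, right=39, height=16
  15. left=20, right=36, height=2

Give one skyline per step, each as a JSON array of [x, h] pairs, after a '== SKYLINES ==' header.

== SKYLINES ==
[[11,11],[17,0]]
[[11,11],[23,0]]
[[11,11],[23,0],[25,11],[38,0]]
[[11,11],[23,0],[25,11],[38,12],[39,0]]
[[11,11],[38,12],[39,0]]
[[11,14],[17,11],[38,12],[39,0]]
[[11,14],[17,11],[38,12],[39,0]]
[[11,14],[17,11],[38,12],[39,0]]
[[11,14],[17,11],[38,12],[39,0],[44,16],[48,0]]
[[11,14],[17,11],[32,19],[35,11],[38,12],[39,0],[44,16],[48,0]]
[[11,14],[17,11],[32,19],[35,16],[37,11],[38,12],[39,0],[44,16],[48,0]]
[[11,14],[17,11],[22,16],[31,11],[32,19],[35,16],[37,11],[38,12],[39,0],[44,16],[48,0]]
[[11,14],[17,11],[22,16],[31,11],[32,19],[35,16],[37,11],[38,12],[39,0],[44,16],[48,0]]
[[11,14],[17,11],[22,16],[31,11],[32,19],[35,16],[37,11],[38,16],[39,0],[44,16],[48,0]]
[[11,14],[17,11],[22,16],[31,11],[32,19],[35,16],[37,11],[38,16],[39,0],[44,16],[48,0]]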